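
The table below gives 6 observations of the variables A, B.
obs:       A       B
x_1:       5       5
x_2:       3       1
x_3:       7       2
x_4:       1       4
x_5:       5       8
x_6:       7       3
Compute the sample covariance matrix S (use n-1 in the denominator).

Step 1 — column means:
  mean(A) = (5 + 3 + 7 + 1 + 5 + 7) / 6 = 28/6 = 4.6667
  mean(B) = (5 + 1 + 2 + 4 + 8 + 3) / 6 = 23/6 = 3.8333

Step 2 — sample covariance S[i,j] = (1/(n-1)) · Σ_k (x_{k,i} - mean_i) · (x_{k,j} - mean_j), with n-1 = 5.
  S[A,A] = ((0.3333)·(0.3333) + (-1.6667)·(-1.6667) + (2.3333)·(2.3333) + (-3.6667)·(-3.6667) + (0.3333)·(0.3333) + (2.3333)·(2.3333)) / 5 = 27.3333/5 = 5.4667
  S[A,B] = ((0.3333)·(1.1667) + (-1.6667)·(-2.8333) + (2.3333)·(-1.8333) + (-3.6667)·(0.1667) + (0.3333)·(4.1667) + (2.3333)·(-0.8333)) / 5 = -0.3333/5 = -0.0667
  S[B,B] = ((1.1667)·(1.1667) + (-2.8333)·(-2.8333) + (-1.8333)·(-1.8333) + (0.1667)·(0.1667) + (4.1667)·(4.1667) + (-0.8333)·(-0.8333)) / 5 = 30.8333/5 = 6.1667

S is symmetric (S[j,i] = S[i,j]). Assembling:

S = [[5.4667, -0.0667],
 [-0.0667, 6.1667]]


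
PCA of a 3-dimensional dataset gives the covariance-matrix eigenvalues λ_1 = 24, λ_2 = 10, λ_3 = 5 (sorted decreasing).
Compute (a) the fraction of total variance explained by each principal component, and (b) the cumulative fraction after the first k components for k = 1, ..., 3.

Step 1 — total variance = trace(Sigma) = Σ λ_i = 24 + 10 + 5 = 39.

Step 2 — fraction explained by component i = λ_i / Σ λ:
  PC1: 24/39 = 0.6154
  PC2: 10/39 = 0.2564
  PC3: 5/39 = 0.1282

Step 3 — cumulative fraction after k components = (λ_1 + ... + λ_k) / Σ λ:
  k = 1: 24/39 = 0.6154
  k = 2: (24 + 10)/39 = 34/39 = 0.8718
  k = 3: (24 + 10 + 5)/39 = 39/39 = 1

Summary (fraction, with percent):

explained: PC1 0.6154 (61.54%), PC2 0.2564 (25.64%), PC3 0.1282 (12.82%);  cumulative: 0.6154, 0.8718, 1


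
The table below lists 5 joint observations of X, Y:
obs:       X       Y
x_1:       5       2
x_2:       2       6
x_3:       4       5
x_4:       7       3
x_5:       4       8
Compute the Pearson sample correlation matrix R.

Step 1 — column means:
  mean(X) = (5 + 2 + 4 + 7 + 4) / 5 = 22/5 = 4.4
  mean(Y) = (2 + 6 + 5 + 3 + 8) / 5 = 24/5 = 4.8

Step 2 — sample variances and covariances s[i,j] = (1/(n-1)) · Σ_k (x_{k,i} - mean_i) · (x_{k,j} - mean_j), with n-1 = 4:
  s[X,X] = ((0.6)·(0.6) + (-2.4)·(-2.4) + (-0.4)·(-0.4) + (2.6)·(2.6) + (-0.4)·(-0.4)) / 4 = 13.2/4 = 3.3
  s[X,Y] = ((0.6)·(-2.8) + (-2.4)·(1.2) + (-0.4)·(0.2) + (2.6)·(-1.8) + (-0.4)·(3.2)) / 4 = -10.6/4 = -2.65
  s[Y,Y] = ((-2.8)·(-2.8) + (1.2)·(1.2) + (0.2)·(0.2) + (-1.8)·(-1.8) + (3.2)·(3.2)) / 4 = 22.8/4 = 5.7
  Sample standard deviations s_i = √(s[i,i]):
  s(X) = √(3.3) = 1.8166
  s(Y) = √(5.7) = 2.3875

Step 3 — r_{ij} = s_{ij} / (s_i · s_j):
  r[X,X] = 1 (diagonal).
  r[X,Y] = -2.65 / (1.8166 · 2.3875) = -2.65 / 4.337 = -0.611
  r[Y,Y] = 1 (diagonal).

R is symmetric with unit diagonal. Assembling:

R = [[1, -0.611],
 [-0.611, 1]]


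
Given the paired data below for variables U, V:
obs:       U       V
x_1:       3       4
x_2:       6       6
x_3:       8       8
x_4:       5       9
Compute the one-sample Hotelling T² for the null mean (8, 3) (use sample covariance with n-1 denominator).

Step 1 — sample mean vector:
  mean(U) = (3 + 6 + 8 + 5) / 4 = 22/4 = 5.5
  mean(V) = (4 + 6 + 8 + 9) / 4 = 27/4 = 6.75
  x̄ = (5.5, 6.75),  deviation x̄ - mu_0 = (5.5, 6.75) - (8, 3) = (-2.5, 3.75).

Step 2 — sample covariance matrix, S[i,j] = (1/(n-1)) · Σ_k (x_{k,i} - mean_i) · (x_{k,j} - mean_j), divisor n-1 = 3:
  S[U,U] = ((-2.5)·(-2.5) + (0.5)·(0.5) + (2.5)·(2.5) + (-0.5)·(-0.5)) / 3 = 13/3 = 4.3333
  S[U,V] = ((-2.5)·(-2.75) + (0.5)·(-0.75) + (2.5)·(1.25) + (-0.5)·(2.25)) / 3 = 8.5/3 = 2.8333
  S[V,V] = ((-2.75)·(-2.75) + (-0.75)·(-0.75) + (1.25)·(1.25) + (2.25)·(2.25)) / 3 = 14.75/3 = 4.9167
  S = [[4.3333, 2.8333],
 [2.8333, 4.9167]].

Step 3 — invert S. det(S) = 4.3333·4.9167 - (2.8333)² = 13.2778.
  S^{-1} = (1/det) · [[d, -b], [-b, a]] = [[0.3703, -0.2134],
 [-0.2134, 0.3264]].

Step 4 — quadratic form (x̄ - mu_0)^T · S^{-1} · (x̄ - mu_0):
  S^{-1} · (x̄ - mu_0) = (-1.7259, 1.7573),
  (x̄ - mu_0)^T · [...] = (-2.5)·(-1.7259) + (3.75)·(1.7573) = 10.9048.

Step 5 — scale by n: T² = 4 · 10.9048 = 43.6192.

T² ≈ 43.6192


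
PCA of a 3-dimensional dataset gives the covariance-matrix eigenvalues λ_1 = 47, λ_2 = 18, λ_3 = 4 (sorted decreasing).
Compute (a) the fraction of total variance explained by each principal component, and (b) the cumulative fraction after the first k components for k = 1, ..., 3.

Step 1 — total variance = trace(Sigma) = Σ λ_i = 47 + 18 + 4 = 69.

Step 2 — fraction explained by component i = λ_i / Σ λ:
  PC1: 47/69 = 0.6812
  PC2: 18/69 = 0.2609
  PC3: 4/69 = 0.058

Step 3 — cumulative fraction after k components = (λ_1 + ... + λ_k) / Σ λ:
  k = 1: 47/69 = 0.6812
  k = 2: (47 + 18)/69 = 65/69 = 0.942
  k = 3: (47 + 18 + 4)/69 = 69/69 = 1

Summary (fraction, with percent):

explained: PC1 0.6812 (68.12%), PC2 0.2609 (26.09%), PC3 0.058 (5.8%);  cumulative: 0.6812, 0.942, 1


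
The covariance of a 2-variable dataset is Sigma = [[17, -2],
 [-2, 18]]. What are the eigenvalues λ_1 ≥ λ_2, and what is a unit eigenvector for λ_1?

Step 1 — characteristic polynomial of 2×2 Sigma:
  det(Sigma - λI) = λ² - trace · λ + det = 0.
  trace = 17 + 18 = 35, det = 17·18 - (-2)² = 302.
Step 2 — discriminant:
  Δ = trace² - 4·det = 1225 - 1208 = 17.
Step 3 — eigenvalues:
  λ = (trace ± √Δ)/2 = (35 ± 4.1231)/2,
  λ_1 = 19.5616,  λ_2 = 15.4384.

Step 4 — unit eigenvector for λ_1: solve (Sigma - λ_1 I)v = 0. First row:
  (17 - 19.5616)·v_x + (-2)·v_y = 0, i.e. (-2.5616)·v_x + (-2)·v_y = 0,
  so v ∝ (b, λ_1 - a) = (-2, 2.5616); multiply by -1 so the first entry is positive: u = (2, -2.5616).
  ||u|| = √((2)² + (-2.5616)²) = √(10.5616) ≈ 3.2499,
  v_1 = u/||u|| ≈ (0.6154, -0.7882) (||v_1|| = 1).

λ_1 = 19.5616,  λ_2 = 15.4384;  v_1 ≈ (0.6154, -0.7882)


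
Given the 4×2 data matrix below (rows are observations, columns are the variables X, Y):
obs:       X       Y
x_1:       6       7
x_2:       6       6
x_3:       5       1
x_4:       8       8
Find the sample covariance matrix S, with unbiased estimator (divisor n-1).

Step 1 — column means:
  mean(X) = (6 + 6 + 5 + 8) / 4 = 25/4 = 6.25
  mean(Y) = (7 + 6 + 1 + 8) / 4 = 22/4 = 5.5

Step 2 — sample covariance S[i,j] = (1/(n-1)) · Σ_k (x_{k,i} - mean_i) · (x_{k,j} - mean_j), with n-1 = 3.
  S[X,X] = ((-0.25)·(-0.25) + (-0.25)·(-0.25) + (-1.25)·(-1.25) + (1.75)·(1.75)) / 3 = 4.75/3 = 1.5833
  S[X,Y] = ((-0.25)·(1.5) + (-0.25)·(0.5) + (-1.25)·(-4.5) + (1.75)·(2.5)) / 3 = 9.5/3 = 3.1667
  S[Y,Y] = ((1.5)·(1.5) + (0.5)·(0.5) + (-4.5)·(-4.5) + (2.5)·(2.5)) / 3 = 29/3 = 9.6667

S is symmetric (S[j,i] = S[i,j]). Assembling:

S = [[1.5833, 3.1667],
 [3.1667, 9.6667]]


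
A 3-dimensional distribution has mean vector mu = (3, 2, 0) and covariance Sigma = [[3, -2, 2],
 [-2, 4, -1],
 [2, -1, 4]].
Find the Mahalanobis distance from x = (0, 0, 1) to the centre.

Step 1 — centre the observation: (x - mu) = (-3, -2, 1).

Step 2 — invert Sigma (cofactor / det for 3×3, or solve directly):
  Sigma^{-1} = [[0.7143, 0.2857, -0.2857],
 [0.2857, 0.381, -0.0476],
 [-0.2857, -0.0476, 0.381]].

Step 3 — form the quadratic (x - mu)^T · Sigma^{-1} · (x - mu):
  Sigma^{-1} · (x - mu) = (-3, -1.6667, 1.3333).
  (x - mu)^T · [Sigma^{-1} · (x - mu)] = (-3)·(-3) + (-2)·(-1.6667) + (1)·(1.3333) = 13.6667.

Step 4 — take square root: d = √(13.6667) ≈ 3.6968.

d(x, mu) = √(13.6667) ≈ 3.6968


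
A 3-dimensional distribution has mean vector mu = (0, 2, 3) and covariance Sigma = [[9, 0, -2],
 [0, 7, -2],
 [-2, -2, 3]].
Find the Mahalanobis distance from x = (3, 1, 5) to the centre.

Step 1 — centre the observation: (x - mu) = (3, -1, 2).

Step 2 — invert Sigma (cofactor / det for 3×3, or solve directly):
  Sigma^{-1} = [[0.136, 0.032, 0.112],
 [0.032, 0.184, 0.144],
 [0.112, 0.144, 0.504]].

Step 3 — form the quadratic (x - mu)^T · Sigma^{-1} · (x - mu):
  Sigma^{-1} · (x - mu) = (0.6, 0.2, 1.2).
  (x - mu)^T · [Sigma^{-1} · (x - mu)] = (3)·(0.6) + (-1)·(0.2) + (2)·(1.2) = 4.

Step 4 — take square root: d = √(4) ≈ 2.

d(x, mu) = √(4) ≈ 2


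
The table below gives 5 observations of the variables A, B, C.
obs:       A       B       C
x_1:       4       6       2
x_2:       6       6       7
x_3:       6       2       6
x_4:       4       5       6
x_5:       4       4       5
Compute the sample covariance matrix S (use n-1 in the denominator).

Step 1 — column means:
  mean(A) = (4 + 6 + 6 + 4 + 4) / 5 = 24/5 = 4.8
  mean(B) = (6 + 6 + 2 + 5 + 4) / 5 = 23/5 = 4.6
  mean(C) = (2 + 7 + 6 + 6 + 5) / 5 = 26/5 = 5.2

Step 2 — sample covariance S[i,j] = (1/(n-1)) · Σ_k (x_{k,i} - mean_i) · (x_{k,j} - mean_j), with n-1 = 4.
  S[A,A] = ((-0.8)·(-0.8) + (1.2)·(1.2) + (1.2)·(1.2) + (-0.8)·(-0.8) + (-0.8)·(-0.8)) / 4 = 4.8/4 = 1.2
  S[A,B] = ((-0.8)·(1.4) + (1.2)·(1.4) + (1.2)·(-2.6) + (-0.8)·(0.4) + (-0.8)·(-0.6)) / 4 = -2.4/4 = -0.6
  S[A,C] = ((-0.8)·(-3.2) + (1.2)·(1.8) + (1.2)·(0.8) + (-0.8)·(0.8) + (-0.8)·(-0.2)) / 4 = 5.2/4 = 1.3
  S[B,B] = ((1.4)·(1.4) + (1.4)·(1.4) + (-2.6)·(-2.6) + (0.4)·(0.4) + (-0.6)·(-0.6)) / 4 = 11.2/4 = 2.8
  S[B,C] = ((1.4)·(-3.2) + (1.4)·(1.8) + (-2.6)·(0.8) + (0.4)·(0.8) + (-0.6)·(-0.2)) / 4 = -3.6/4 = -0.9
  S[C,C] = ((-3.2)·(-3.2) + (1.8)·(1.8) + (0.8)·(0.8) + (0.8)·(0.8) + (-0.2)·(-0.2)) / 4 = 14.8/4 = 3.7

S is symmetric (S[j,i] = S[i,j]). Assembling:

S = [[1.2, -0.6, 1.3],
 [-0.6, 2.8, -0.9],
 [1.3, -0.9, 3.7]]


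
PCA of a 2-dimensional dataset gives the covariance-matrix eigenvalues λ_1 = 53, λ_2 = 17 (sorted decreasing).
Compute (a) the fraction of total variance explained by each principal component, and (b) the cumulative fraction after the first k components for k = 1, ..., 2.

Step 1 — total variance = trace(Sigma) = Σ λ_i = 53 + 17 = 70.

Step 2 — fraction explained by component i = λ_i / Σ λ:
  PC1: 53/70 = 0.7571
  PC2: 17/70 = 0.2429

Step 3 — cumulative fraction after k components = (λ_1 + ... + λ_k) / Σ λ:
  k = 1: 53/70 = 0.7571
  k = 2: (53 + 17)/70 = 70/70 = 1

Summary (fraction, with percent):

explained: PC1 0.7571 (75.71%), PC2 0.2429 (24.29%);  cumulative: 0.7571, 1


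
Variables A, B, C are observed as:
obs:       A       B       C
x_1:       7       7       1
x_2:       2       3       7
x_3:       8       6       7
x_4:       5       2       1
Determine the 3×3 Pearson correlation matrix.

Step 1 — column means:
  mean(A) = (7 + 2 + 8 + 5) / 4 = 22/4 = 5.5
  mean(B) = (7 + 3 + 6 + 2) / 4 = 18/4 = 4.5
  mean(C) = (1 + 7 + 7 + 1) / 4 = 16/4 = 4

Step 2 — sample variances and covariances s[i,j] = (1/(n-1)) · Σ_k (x_{k,i} - mean_i) · (x_{k,j} - mean_j), with n-1 = 3:
  s[A,A] = ((1.5)·(1.5) + (-3.5)·(-3.5) + (2.5)·(2.5) + (-0.5)·(-0.5)) / 3 = 21/3 = 7
  s[A,B] = ((1.5)·(2.5) + (-3.5)·(-1.5) + (2.5)·(1.5) + (-0.5)·(-2.5)) / 3 = 14/3 = 4.6667
  s[A,C] = ((1.5)·(-3) + (-3.5)·(3) + (2.5)·(3) + (-0.5)·(-3)) / 3 = -6/3 = -2
  s[B,B] = ((2.5)·(2.5) + (-1.5)·(-1.5) + (1.5)·(1.5) + (-2.5)·(-2.5)) / 3 = 17/3 = 5.6667
  s[B,C] = ((2.5)·(-3) + (-1.5)·(3) + (1.5)·(3) + (-2.5)·(-3)) / 3 = 0/3 = 0
  s[C,C] = ((-3)·(-3) + (3)·(3) + (3)·(3) + (-3)·(-3)) / 3 = 36/3 = 12
  Sample standard deviations s_i = √(s[i,i]):
  s(A) = √(7) = 2.6458
  s(B) = √(5.6667) = 2.3805
  s(C) = √(12) = 3.4641

Step 3 — r_{ij} = s_{ij} / (s_i · s_j):
  r[A,A] = 1 (diagonal).
  r[A,B] = 4.6667 / (2.6458 · 2.3805) = 4.6667 / 6.2981 = 0.741
  r[A,C] = -2 / (2.6458 · 3.4641) = -2 / 9.1652 = -0.2182
  r[B,B] = 1 (diagonal).
  r[B,C] = 0 / (2.3805 · 3.4641) = 0 / 8.2462 = 0
  r[C,C] = 1 (diagonal).

R is symmetric with unit diagonal. Assembling:

R = [[1, 0.741, -0.2182],
 [0.741, 1, 0],
 [-0.2182, 0, 1]]


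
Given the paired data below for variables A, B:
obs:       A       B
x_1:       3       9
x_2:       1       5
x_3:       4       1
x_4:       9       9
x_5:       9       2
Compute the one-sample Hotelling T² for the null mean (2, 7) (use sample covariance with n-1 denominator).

Step 1 — sample mean vector:
  mean(A) = (3 + 1 + 4 + 9 + 9) / 5 = 26/5 = 5.2
  mean(B) = (9 + 5 + 1 + 9 + 2) / 5 = 26/5 = 5.2
  x̄ = (5.2, 5.2),  deviation x̄ - mu_0 = (5.2, 5.2) - (2, 7) = (3.2, -1.8).

Step 2 — sample covariance matrix, S[i,j] = (1/(n-1)) · Σ_k (x_{k,i} - mean_i) · (x_{k,j} - mean_j), divisor n-1 = 4:
  S[A,A] = ((-2.2)·(-2.2) + (-4.2)·(-4.2) + (-1.2)·(-1.2) + (3.8)·(3.8) + (3.8)·(3.8)) / 4 = 52.8/4 = 13.2
  S[A,B] = ((-2.2)·(3.8) + (-4.2)·(-0.2) + (-1.2)·(-4.2) + (3.8)·(3.8) + (3.8)·(-3.2)) / 4 = -0.2/4 = -0.05
  S[B,B] = ((3.8)·(3.8) + (-0.2)·(-0.2) + (-4.2)·(-4.2) + (3.8)·(3.8) + (-3.2)·(-3.2)) / 4 = 56.8/4 = 14.2
  S = [[13.2, -0.05],
 [-0.05, 14.2]].

Step 3 — invert S. det(S) = 13.2·14.2 - (-0.05)² = 187.4375.
  S^{-1} = (1/det) · [[d, -b], [-b, a]] = [[0.0758, 0.0003],
 [0.0003, 0.0704]].

Step 4 — quadratic form (x̄ - mu_0)^T · S^{-1} · (x̄ - mu_0):
  S^{-1} · (x̄ - mu_0) = (0.2419, -0.1259),
  (x̄ - mu_0)^T · [...] = (3.2)·(0.2419) + (-1.8)·(-0.1259) = 1.0009.

Step 5 — scale by n: T² = 5 · 1.0009 = 5.0043.

T² ≈ 5.0043


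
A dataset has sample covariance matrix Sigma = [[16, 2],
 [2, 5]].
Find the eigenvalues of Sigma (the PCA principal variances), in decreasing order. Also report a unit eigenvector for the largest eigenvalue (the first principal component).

Step 1 — characteristic polynomial of 2×2 Sigma:
  det(Sigma - λI) = λ² - trace · λ + det = 0.
  trace = 16 + 5 = 21, det = 16·5 - (2)² = 76.
Step 2 — discriminant:
  Δ = trace² - 4·det = 441 - 304 = 137.
Step 3 — eigenvalues:
  λ = (trace ± √Δ)/2 = (21 ± 11.7047)/2,
  λ_1 = 16.3523,  λ_2 = 4.6477.

Step 4 — unit eigenvector for λ_1: solve (Sigma - λ_1 I)v = 0. First row:
  (16 - 16.3523)·v_x + (2)·v_y = 0, i.e. (-0.3523)·v_x + (2)·v_y = 0,
  so v ∝ (b, λ_1 - a) = (2, 0.3523) = u.
  ||u|| = √((2)² + (0.3523)²) = √(4.1242) ≈ 2.0308,
  v_1 = u/||u|| ≈ (0.9848, 0.1735) (||v_1|| = 1).

λ_1 = 16.3523,  λ_2 = 4.6477;  v_1 ≈ (0.9848, 0.1735)


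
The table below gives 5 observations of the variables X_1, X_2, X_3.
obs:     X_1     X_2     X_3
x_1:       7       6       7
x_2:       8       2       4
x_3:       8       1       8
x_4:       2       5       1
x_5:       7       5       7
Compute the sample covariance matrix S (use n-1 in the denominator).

Step 1 — column means:
  mean(X_1) = (7 + 8 + 8 + 2 + 7) / 5 = 32/5 = 6.4
  mean(X_2) = (6 + 2 + 1 + 5 + 5) / 5 = 19/5 = 3.8
  mean(X_3) = (7 + 4 + 8 + 1 + 7) / 5 = 27/5 = 5.4

Step 2 — sample covariance S[i,j] = (1/(n-1)) · Σ_k (x_{k,i} - mean_i) · (x_{k,j} - mean_j), with n-1 = 4.
  S[X_1,X_1] = ((0.6)·(0.6) + (1.6)·(1.6) + (1.6)·(1.6) + (-4.4)·(-4.4) + (0.6)·(0.6)) / 4 = 25.2/4 = 6.3
  S[X_1,X_2] = ((0.6)·(2.2) + (1.6)·(-1.8) + (1.6)·(-2.8) + (-4.4)·(1.2) + (0.6)·(1.2)) / 4 = -10.6/4 = -2.65
  S[X_1,X_3] = ((0.6)·(1.6) + (1.6)·(-1.4) + (1.6)·(2.6) + (-4.4)·(-4.4) + (0.6)·(1.6)) / 4 = 23.2/4 = 5.8
  S[X_2,X_2] = ((2.2)·(2.2) + (-1.8)·(-1.8) + (-2.8)·(-2.8) + (1.2)·(1.2) + (1.2)·(1.2)) / 4 = 18.8/4 = 4.7
  S[X_2,X_3] = ((2.2)·(1.6) + (-1.8)·(-1.4) + (-2.8)·(2.6) + (1.2)·(-4.4) + (1.2)·(1.6)) / 4 = -4.6/4 = -1.15
  S[X_3,X_3] = ((1.6)·(1.6) + (-1.4)·(-1.4) + (2.6)·(2.6) + (-4.4)·(-4.4) + (1.6)·(1.6)) / 4 = 33.2/4 = 8.3

S is symmetric (S[j,i] = S[i,j]). Assembling:

S = [[6.3, -2.65, 5.8],
 [-2.65, 4.7, -1.15],
 [5.8, -1.15, 8.3]]


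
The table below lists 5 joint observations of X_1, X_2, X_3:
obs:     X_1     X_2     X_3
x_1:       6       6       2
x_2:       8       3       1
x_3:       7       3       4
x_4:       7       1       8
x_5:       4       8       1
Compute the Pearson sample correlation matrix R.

Step 1 — column means:
  mean(X_1) = (6 + 8 + 7 + 7 + 4) / 5 = 32/5 = 6.4
  mean(X_2) = (6 + 3 + 3 + 1 + 8) / 5 = 21/5 = 4.2
  mean(X_3) = (2 + 1 + 4 + 8 + 1) / 5 = 16/5 = 3.2

Step 2 — sample variances and covariances s[i,j] = (1/(n-1)) · Σ_k (x_{k,i} - mean_i) · (x_{k,j} - mean_j), with n-1 = 4:
  s[X_1,X_1] = ((-0.4)·(-0.4) + (1.6)·(1.6) + (0.6)·(0.6) + (0.6)·(0.6) + (-2.4)·(-2.4)) / 4 = 9.2/4 = 2.3
  s[X_1,X_2] = ((-0.4)·(1.8) + (1.6)·(-1.2) + (0.6)·(-1.2) + (0.6)·(-3.2) + (-2.4)·(3.8)) / 4 = -14.4/4 = -3.6
  s[X_1,X_3] = ((-0.4)·(-1.2) + (1.6)·(-2.2) + (0.6)·(0.8) + (0.6)·(4.8) + (-2.4)·(-2.2)) / 4 = 5.6/4 = 1.4
  s[X_2,X_2] = ((1.8)·(1.8) + (-1.2)·(-1.2) + (-1.2)·(-1.2) + (-3.2)·(-3.2) + (3.8)·(3.8)) / 4 = 30.8/4 = 7.7
  s[X_2,X_3] = ((1.8)·(-1.2) + (-1.2)·(-2.2) + (-1.2)·(0.8) + (-3.2)·(4.8) + (3.8)·(-2.2)) / 4 = -24.2/4 = -6.05
  s[X_3,X_3] = ((-1.2)·(-1.2) + (-2.2)·(-2.2) + (0.8)·(0.8) + (4.8)·(4.8) + (-2.2)·(-2.2)) / 4 = 34.8/4 = 8.7
  Sample standard deviations s_i = √(s[i,i]):
  s(X_1) = √(2.3) = 1.5166
  s(X_2) = √(7.7) = 2.7749
  s(X_3) = √(8.7) = 2.9496

Step 3 — r_{ij} = s_{ij} / (s_i · s_j):
  r[X_1,X_1] = 1 (diagonal).
  r[X_1,X_2] = -3.6 / (1.5166 · 2.7749) = -3.6 / 4.2083 = -0.8554
  r[X_1,X_3] = 1.4 / (1.5166 · 2.9496) = 1.4 / 4.4733 = 0.313
  r[X_2,X_2] = 1 (diagonal).
  r[X_2,X_3] = -6.05 / (2.7749 · 2.9496) = -6.05 / 8.1847 = -0.7392
  r[X_3,X_3] = 1 (diagonal).

R is symmetric with unit diagonal. Assembling:

R = [[1, -0.8554, 0.313],
 [-0.8554, 1, -0.7392],
 [0.313, -0.7392, 1]]


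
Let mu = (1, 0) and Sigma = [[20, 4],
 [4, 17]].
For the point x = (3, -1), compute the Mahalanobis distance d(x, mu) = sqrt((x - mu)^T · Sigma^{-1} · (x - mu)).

Step 1 — centre the observation: (x - mu) = (2, -1).

Step 2 — invert Sigma. det(Sigma) = 20·17 - (4)² = 324.
  Sigma^{-1} = (1/det) · [[d, -b], [-b, a]] = [[0.0525, -0.0123],
 [-0.0123, 0.0617]].

Step 3 — form the quadratic (x - mu)^T · Sigma^{-1} · (x - mu):
  Sigma^{-1} · (x - mu) = (0.1173, -0.0864).
  (x - mu)^T · [Sigma^{-1} · (x - mu)] = (2)·(0.1173) + (-1)·(-0.0864) = 0.321.

Step 4 — take square root: d = √(0.321) ≈ 0.5666.

d(x, mu) = √(0.321) ≈ 0.5666


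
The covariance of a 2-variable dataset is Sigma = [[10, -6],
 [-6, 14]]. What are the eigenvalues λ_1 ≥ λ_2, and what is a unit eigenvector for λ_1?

Step 1 — characteristic polynomial of 2×2 Sigma:
  det(Sigma - λI) = λ² - trace · λ + det = 0.
  trace = 10 + 14 = 24, det = 10·14 - (-6)² = 104.
Step 2 — discriminant:
  Δ = trace² - 4·det = 576 - 416 = 160.
Step 3 — eigenvalues:
  λ = (trace ± √Δ)/2 = (24 ± 12.6491)/2,
  λ_1 = 18.3246,  λ_2 = 5.6754.

Step 4 — unit eigenvector for λ_1: solve (Sigma - λ_1 I)v = 0. First row:
  (10 - 18.3246)·v_x + (-6)·v_y = 0, i.e. (-8.3246)·v_x + (-6)·v_y = 0,
  so v ∝ (b, λ_1 - a) = (-6, 8.3246); multiply by -1 so the first entry is positive: u = (6, -8.3246).
  ||u|| = √((6)² + (-8.3246)²) = √(105.2982) ≈ 10.2615,
  v_1 = u/||u|| ≈ (0.5847, -0.8112) (||v_1|| = 1).

λ_1 = 18.3246,  λ_2 = 5.6754;  v_1 ≈ (0.5847, -0.8112)


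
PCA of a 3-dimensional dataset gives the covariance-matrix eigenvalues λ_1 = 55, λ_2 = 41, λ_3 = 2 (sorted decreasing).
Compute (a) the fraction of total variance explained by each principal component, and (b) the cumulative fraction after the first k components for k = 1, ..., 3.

Step 1 — total variance = trace(Sigma) = Σ λ_i = 55 + 41 + 2 = 98.

Step 2 — fraction explained by component i = λ_i / Σ λ:
  PC1: 55/98 = 0.5612
  PC2: 41/98 = 0.4184
  PC3: 2/98 = 0.0204

Step 3 — cumulative fraction after k components = (λ_1 + ... + λ_k) / Σ λ:
  k = 1: 55/98 = 0.5612
  k = 2: (55 + 41)/98 = 96/98 = 0.9796
  k = 3: (55 + 41 + 2)/98 = 98/98 = 1

Summary (fraction, with percent):

explained: PC1 0.5612 (56.12%), PC2 0.4184 (41.84%), PC3 0.0204 (2.04%);  cumulative: 0.5612, 0.9796, 1


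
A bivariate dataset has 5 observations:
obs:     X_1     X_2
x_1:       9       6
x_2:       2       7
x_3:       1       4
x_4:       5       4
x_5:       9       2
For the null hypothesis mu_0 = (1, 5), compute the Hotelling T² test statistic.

Step 1 — sample mean vector:
  mean(X_1) = (9 + 2 + 1 + 5 + 9) / 5 = 26/5 = 5.2
  mean(X_2) = (6 + 7 + 4 + 4 + 2) / 5 = 23/5 = 4.6
  x̄ = (5.2, 4.6),  deviation x̄ - mu_0 = (5.2, 4.6) - (1, 5) = (4.2, -0.4).

Step 2 — sample covariance matrix, S[i,j] = (1/(n-1)) · Σ_k (x_{k,i} - mean_i) · (x_{k,j} - mean_j), divisor n-1 = 4:
  S[X_1,X_1] = ((3.8)·(3.8) + (-3.2)·(-3.2) + (-4.2)·(-4.2) + (-0.2)·(-0.2) + (3.8)·(3.8)) / 4 = 56.8/4 = 14.2
  S[X_1,X_2] = ((3.8)·(1.4) + (-3.2)·(2.4) + (-4.2)·(-0.6) + (-0.2)·(-0.6) + (3.8)·(-2.6)) / 4 = -9.6/4 = -2.4
  S[X_2,X_2] = ((1.4)·(1.4) + (2.4)·(2.4) + (-0.6)·(-0.6) + (-0.6)·(-0.6) + (-2.6)·(-2.6)) / 4 = 15.2/4 = 3.8
  S = [[14.2, -2.4],
 [-2.4, 3.8]].

Step 3 — invert S. det(S) = 14.2·3.8 - (-2.4)² = 48.2.
  S^{-1} = (1/det) · [[d, -b], [-b, a]] = [[0.0788, 0.0498],
 [0.0498, 0.2946]].

Step 4 — quadratic form (x̄ - mu_0)^T · S^{-1} · (x̄ - mu_0):
  S^{-1} · (x̄ - mu_0) = (0.3112, 0.0913),
  (x̄ - mu_0)^T · [...] = (4.2)·(0.3112) + (-0.4)·(0.0913) = 1.2705.

Step 5 — scale by n: T² = 5 · 1.2705 = 6.3527.

T² ≈ 6.3527


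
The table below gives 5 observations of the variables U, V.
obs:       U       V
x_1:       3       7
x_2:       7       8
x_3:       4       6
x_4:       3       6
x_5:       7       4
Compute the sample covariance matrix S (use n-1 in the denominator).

Step 1 — column means:
  mean(U) = (3 + 7 + 4 + 3 + 7) / 5 = 24/5 = 4.8
  mean(V) = (7 + 8 + 6 + 6 + 4) / 5 = 31/5 = 6.2

Step 2 — sample covariance S[i,j] = (1/(n-1)) · Σ_k (x_{k,i} - mean_i) · (x_{k,j} - mean_j), with n-1 = 4.
  S[U,U] = ((-1.8)·(-1.8) + (2.2)·(2.2) + (-0.8)·(-0.8) + (-1.8)·(-1.8) + (2.2)·(2.2)) / 4 = 16.8/4 = 4.2
  S[U,V] = ((-1.8)·(0.8) + (2.2)·(1.8) + (-0.8)·(-0.2) + (-1.8)·(-0.2) + (2.2)·(-2.2)) / 4 = -1.8/4 = -0.45
  S[V,V] = ((0.8)·(0.8) + (1.8)·(1.8) + (-0.2)·(-0.2) + (-0.2)·(-0.2) + (-2.2)·(-2.2)) / 4 = 8.8/4 = 2.2

S is symmetric (S[j,i] = S[i,j]). Assembling:

S = [[4.2, -0.45],
 [-0.45, 2.2]]


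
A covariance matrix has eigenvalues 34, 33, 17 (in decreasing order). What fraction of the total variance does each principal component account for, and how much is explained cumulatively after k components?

Step 1 — total variance = trace(Sigma) = Σ λ_i = 34 + 33 + 17 = 84.

Step 2 — fraction explained by component i = λ_i / Σ λ:
  PC1: 34/84 = 0.4048
  PC2: 33/84 = 0.3929
  PC3: 17/84 = 0.2024

Step 3 — cumulative fraction after k components = (λ_1 + ... + λ_k) / Σ λ:
  k = 1: 34/84 = 0.4048
  k = 2: (34 + 33)/84 = 67/84 = 0.7976
  k = 3: (34 + 33 + 17)/84 = 84/84 = 1

Summary (fraction, with percent):

explained: PC1 0.4048 (40.48%), PC2 0.3929 (39.29%), PC3 0.2024 (20.24%);  cumulative: 0.4048, 0.7976, 1


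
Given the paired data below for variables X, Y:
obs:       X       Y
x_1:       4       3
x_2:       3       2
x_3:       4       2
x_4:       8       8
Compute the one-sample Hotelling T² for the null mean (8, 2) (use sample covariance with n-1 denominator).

Step 1 — sample mean vector:
  mean(X) = (4 + 3 + 4 + 8) / 4 = 19/4 = 4.75
  mean(Y) = (3 + 2 + 2 + 8) / 4 = 15/4 = 3.75
  x̄ = (4.75, 3.75),  deviation x̄ - mu_0 = (4.75, 3.75) - (8, 2) = (-3.25, 1.75).

Step 2 — sample covariance matrix, S[i,j] = (1/(n-1)) · Σ_k (x_{k,i} - mean_i) · (x_{k,j} - mean_j), divisor n-1 = 3:
  S[X,X] = ((-0.75)·(-0.75) + (-1.75)·(-1.75) + (-0.75)·(-0.75) + (3.25)·(3.25)) / 3 = 14.75/3 = 4.9167
  S[X,Y] = ((-0.75)·(-0.75) + (-1.75)·(-1.75) + (-0.75)·(-1.75) + (3.25)·(4.25)) / 3 = 18.75/3 = 6.25
  S[Y,Y] = ((-0.75)·(-0.75) + (-1.75)·(-1.75) + (-1.75)·(-1.75) + (4.25)·(4.25)) / 3 = 24.75/3 = 8.25
  S = [[4.9167, 6.25],
 [6.25, 8.25]].

Step 3 — invert S. det(S) = 4.9167·8.25 - (6.25)² = 1.5.
  S^{-1} = (1/det) · [[d, -b], [-b, a]] = [[5.5, -4.1667],
 [-4.1667, 3.2778]].

Step 4 — quadratic form (x̄ - mu_0)^T · S^{-1} · (x̄ - mu_0):
  S^{-1} · (x̄ - mu_0) = (-25.1667, 19.2778),
  (x̄ - mu_0)^T · [...] = (-3.25)·(-25.1667) + (1.75)·(19.2778) = 115.5278.

Step 5 — scale by n: T² = 4 · 115.5278 = 462.1111.

T² ≈ 462.1111


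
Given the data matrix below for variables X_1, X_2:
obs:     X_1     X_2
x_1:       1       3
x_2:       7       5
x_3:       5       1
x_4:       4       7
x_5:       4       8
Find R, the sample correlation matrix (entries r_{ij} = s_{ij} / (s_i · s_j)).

Step 1 — column means:
  mean(X_1) = (1 + 7 + 5 + 4 + 4) / 5 = 21/5 = 4.2
  mean(X_2) = (3 + 5 + 1 + 7 + 8) / 5 = 24/5 = 4.8

Step 2 — sample variances and covariances s[i,j] = (1/(n-1)) · Σ_k (x_{k,i} - mean_i) · (x_{k,j} - mean_j), with n-1 = 4:
  s[X_1,X_1] = ((-3.2)·(-3.2) + (2.8)·(2.8) + (0.8)·(0.8) + (-0.2)·(-0.2) + (-0.2)·(-0.2)) / 4 = 18.8/4 = 4.7
  s[X_1,X_2] = ((-3.2)·(-1.8) + (2.8)·(0.2) + (0.8)·(-3.8) + (-0.2)·(2.2) + (-0.2)·(3.2)) / 4 = 2.2/4 = 0.55
  s[X_2,X_2] = ((-1.8)·(-1.8) + (0.2)·(0.2) + (-3.8)·(-3.8) + (2.2)·(2.2) + (3.2)·(3.2)) / 4 = 32.8/4 = 8.2
  Sample standard deviations s_i = √(s[i,i]):
  s(X_1) = √(4.7) = 2.1679
  s(X_2) = √(8.2) = 2.8636

Step 3 — r_{ij} = s_{ij} / (s_i · s_j):
  r[X_1,X_1] = 1 (diagonal).
  r[X_1,X_2] = 0.55 / (2.1679 · 2.8636) = 0.55 / 6.2081 = 0.0886
  r[X_2,X_2] = 1 (diagonal).

R is symmetric with unit diagonal. Assembling:

R = [[1, 0.0886],
 [0.0886, 1]]


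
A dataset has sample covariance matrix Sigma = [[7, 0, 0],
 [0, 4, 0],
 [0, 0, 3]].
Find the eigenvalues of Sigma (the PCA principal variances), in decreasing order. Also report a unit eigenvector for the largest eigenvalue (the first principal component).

Step 1 — characteristic polynomial p(λ) = det(λI - Sigma) = λ³ - tr·λ² + c_1·λ - det, where tr = trace, c_1 = sum of the principal 2×2 minors, det = det(Sigma):
  tr = 7 + 4 + 3 = 14,
  c_1 = (7·4 - (0)²) + (7·3 - (0)²) + (4·3 - (0)²) = 28 + 21 + 12 = 61,
  det = 7·(4·3 - (0)²) - (0)·((0)·3 - (0)·(0)) + (0)·((0)·(0) - 4·(0)) = 7·(12) - (0)·(0) + (0)·(0) = 84.
  So p(λ) = λ³ - 14λ² + 61λ - 84.
Step 2 — look for an integer root (rational root theorem: any rational root is an integer divisor of 84). Testing λ = 3:
  p(3) = 27 - 126 + 183 - 84 = 0  ✓
  Dividing out (λ - 3): p(λ) = (λ - 3)(λ² - 11λ + 28).
Step 3 — remaining eigenvalues from the quadratic λ² - 11λ + 28 = 0:
  Δ = 11² - 4·28 = 121 - 112 = 9,  λ = (11 ± √9)/2 = (11 ± 3)/2 = 7 or 4.
  Sorted: λ_1 = 7,  λ_2 = 4,  λ_3 = 3  (check: sum = 14 = tr ✓).

Step 4 — unit eigenvector for λ_1 = 7: v spans the null space of (Sigma - λ_1 I), whose rows are
  r_1 = (0, 0, 0),  r_2 = (0, -3, 0),  r_3 = (0, 0, -4).
  v is orthogonal to every row, so take v ∝ r_2 × r_3 = ((-3)·(-4) - (0)·(0), (0)·(0) - (0)·(-4), (0)·(0) - (-3)·(0)) = (12, 0, 0).
  Rescale (divide by 12): u = (1, 0, 0).
  ||u|| = √((1)² + (0)² + (0)²) = √(1) = 1,  v_1 = u/||u|| ≈ (1, 0, 0) (||v_1|| = 1).

λ_1 = 7,  λ_2 = 4,  λ_3 = 3;  v_1 ≈ (1, 0, 0)


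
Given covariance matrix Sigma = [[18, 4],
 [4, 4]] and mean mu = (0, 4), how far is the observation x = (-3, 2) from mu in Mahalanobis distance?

Step 1 — centre the observation: (x - mu) = (-3, -2).

Step 2 — invert Sigma. det(Sigma) = 18·4 - (4)² = 56.
  Sigma^{-1} = (1/det) · [[d, -b], [-b, a]] = [[0.0714, -0.0714],
 [-0.0714, 0.3214]].

Step 3 — form the quadratic (x - mu)^T · Sigma^{-1} · (x - mu):
  Sigma^{-1} · (x - mu) = (-0.0714, -0.4286).
  (x - mu)^T · [Sigma^{-1} · (x - mu)] = (-3)·(-0.0714) + (-2)·(-0.4286) = 1.0714.

Step 4 — take square root: d = √(1.0714) ≈ 1.0351.

d(x, mu) = √(1.0714) ≈ 1.0351


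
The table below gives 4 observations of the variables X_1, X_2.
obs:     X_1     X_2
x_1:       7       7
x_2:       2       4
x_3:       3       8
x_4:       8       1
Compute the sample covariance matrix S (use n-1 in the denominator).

Step 1 — column means:
  mean(X_1) = (7 + 2 + 3 + 8) / 4 = 20/4 = 5
  mean(X_2) = (7 + 4 + 8 + 1) / 4 = 20/4 = 5

Step 2 — sample covariance S[i,j] = (1/(n-1)) · Σ_k (x_{k,i} - mean_i) · (x_{k,j} - mean_j), with n-1 = 3.
  S[X_1,X_1] = ((2)·(2) + (-3)·(-3) + (-2)·(-2) + (3)·(3)) / 3 = 26/3 = 8.6667
  S[X_1,X_2] = ((2)·(2) + (-3)·(-1) + (-2)·(3) + (3)·(-4)) / 3 = -11/3 = -3.6667
  S[X_2,X_2] = ((2)·(2) + (-1)·(-1) + (3)·(3) + (-4)·(-4)) / 3 = 30/3 = 10

S is symmetric (S[j,i] = S[i,j]). Assembling:

S = [[8.6667, -3.6667],
 [-3.6667, 10]]


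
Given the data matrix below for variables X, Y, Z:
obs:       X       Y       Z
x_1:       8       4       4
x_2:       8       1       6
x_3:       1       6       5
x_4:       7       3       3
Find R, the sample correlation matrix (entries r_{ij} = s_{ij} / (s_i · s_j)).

Step 1 — column means:
  mean(X) = (8 + 8 + 1 + 7) / 4 = 24/4 = 6
  mean(Y) = (4 + 1 + 6 + 3) / 4 = 14/4 = 3.5
  mean(Z) = (4 + 6 + 5 + 3) / 4 = 18/4 = 4.5

Step 2 — sample variances and covariances s[i,j] = (1/(n-1)) · Σ_k (x_{k,i} - mean_i) · (x_{k,j} - mean_j), with n-1 = 3:
  s[X,X] = ((2)·(2) + (2)·(2) + (-5)·(-5) + (1)·(1)) / 3 = 34/3 = 11.3333
  s[X,Y] = ((2)·(0.5) + (2)·(-2.5) + (-5)·(2.5) + (1)·(-0.5)) / 3 = -17/3 = -5.6667
  s[X,Z] = ((2)·(-0.5) + (2)·(1.5) + (-5)·(0.5) + (1)·(-1.5)) / 3 = -2/3 = -0.6667
  s[Y,Y] = ((0.5)·(0.5) + (-2.5)·(-2.5) + (2.5)·(2.5) + (-0.5)·(-0.5)) / 3 = 13/3 = 4.3333
  s[Y,Z] = ((0.5)·(-0.5) + (-2.5)·(1.5) + (2.5)·(0.5) + (-0.5)·(-1.5)) / 3 = -2/3 = -0.6667
  s[Z,Z] = ((-0.5)·(-0.5) + (1.5)·(1.5) + (0.5)·(0.5) + (-1.5)·(-1.5)) / 3 = 5/3 = 1.6667
  Sample standard deviations s_i = √(s[i,i]):
  s(X) = √(11.3333) = 3.3665
  s(Y) = √(4.3333) = 2.0817
  s(Z) = √(1.6667) = 1.291

Step 3 — r_{ij} = s_{ij} / (s_i · s_j):
  r[X,X] = 1 (diagonal).
  r[X,Y] = -5.6667 / (3.3665 · 2.0817) = -5.6667 / 7.0079 = -0.8086
  r[X,Z] = -0.6667 / (3.3665 · 1.291) = -0.6667 / 4.3461 = -0.1534
  r[Y,Y] = 1 (diagonal).
  r[Y,Z] = -0.6667 / (2.0817 · 1.291) = -0.6667 / 2.6874 = -0.2481
  r[Z,Z] = 1 (diagonal).

R is symmetric with unit diagonal. Assembling:

R = [[1, -0.8086, -0.1534],
 [-0.8086, 1, -0.2481],
 [-0.1534, -0.2481, 1]]


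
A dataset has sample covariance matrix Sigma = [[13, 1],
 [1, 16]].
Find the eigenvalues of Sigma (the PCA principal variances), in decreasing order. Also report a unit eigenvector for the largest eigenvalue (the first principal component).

Step 1 — characteristic polynomial of 2×2 Sigma:
  det(Sigma - λI) = λ² - trace · λ + det = 0.
  trace = 13 + 16 = 29, det = 13·16 - (1)² = 207.
Step 2 — discriminant:
  Δ = trace² - 4·det = 841 - 828 = 13.
Step 3 — eigenvalues:
  λ = (trace ± √Δ)/2 = (29 ± 3.6056)/2,
  λ_1 = 16.3028,  λ_2 = 12.6972.

Step 4 — unit eigenvector for λ_1: solve (Sigma - λ_1 I)v = 0. First row:
  (13 - 16.3028)·v_x + (1)·v_y = 0, i.e. (-3.3028)·v_x + (1)·v_y = 0,
  so v ∝ (b, λ_1 - a) = (1, 3.3028) = u.
  ||u|| = √((1)² + (3.3028)²) = √(11.9083) ≈ 3.4508,
  v_1 = u/||u|| ≈ (0.2898, 0.9571) (||v_1|| = 1).

λ_1 = 16.3028,  λ_2 = 12.6972;  v_1 ≈ (0.2898, 0.9571)


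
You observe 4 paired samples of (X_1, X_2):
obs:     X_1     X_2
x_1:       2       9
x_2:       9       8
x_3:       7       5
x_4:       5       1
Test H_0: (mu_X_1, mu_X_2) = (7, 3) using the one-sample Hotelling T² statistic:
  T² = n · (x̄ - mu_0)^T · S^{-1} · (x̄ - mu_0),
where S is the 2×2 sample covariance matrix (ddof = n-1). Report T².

Step 1 — sample mean vector:
  mean(X_1) = (2 + 9 + 7 + 5) / 4 = 23/4 = 5.75
  mean(X_2) = (9 + 8 + 5 + 1) / 4 = 23/4 = 5.75
  x̄ = (5.75, 5.75),  deviation x̄ - mu_0 = (5.75, 5.75) - (7, 3) = (-1.25, 2.75).

Step 2 — sample covariance matrix, S[i,j] = (1/(n-1)) · Σ_k (x_{k,i} - mean_i) · (x_{k,j} - mean_j), divisor n-1 = 3:
  S[X_1,X_1] = ((-3.75)·(-3.75) + (3.25)·(3.25) + (1.25)·(1.25) + (-0.75)·(-0.75)) / 3 = 26.75/3 = 8.9167
  S[X_1,X_2] = ((-3.75)·(3.25) + (3.25)·(2.25) + (1.25)·(-0.75) + (-0.75)·(-4.75)) / 3 = -2.25/3 = -0.75
  S[X_2,X_2] = ((3.25)·(3.25) + (2.25)·(2.25) + (-0.75)·(-0.75) + (-4.75)·(-4.75)) / 3 = 38.75/3 = 12.9167
  S = [[8.9167, -0.75],
 [-0.75, 12.9167]].

Step 3 — invert S. det(S) = 8.9167·12.9167 - (-0.75)² = 114.6111.
  S^{-1} = (1/det) · [[d, -b], [-b, a]] = [[0.1127, 0.0065],
 [0.0065, 0.0778]].

Step 4 — quadratic form (x̄ - mu_0)^T · S^{-1} · (x̄ - mu_0):
  S^{-1} · (x̄ - mu_0) = (-0.1229, 0.2058),
  (x̄ - mu_0)^T · [...] = (-1.25)·(-0.1229) + (2.75)·(0.2058) = 0.7195.

Step 5 — scale by n: T² = 4 · 0.7195 = 2.8778.

T² ≈ 2.8778


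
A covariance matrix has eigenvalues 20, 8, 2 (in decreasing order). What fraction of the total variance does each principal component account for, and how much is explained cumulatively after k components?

Step 1 — total variance = trace(Sigma) = Σ λ_i = 20 + 8 + 2 = 30.

Step 2 — fraction explained by component i = λ_i / Σ λ:
  PC1: 20/30 = 0.6667
  PC2: 8/30 = 0.2667
  PC3: 2/30 = 0.0667

Step 3 — cumulative fraction after k components = (λ_1 + ... + λ_k) / Σ λ:
  k = 1: 20/30 = 0.6667
  k = 2: (20 + 8)/30 = 28/30 = 0.9333
  k = 3: (20 + 8 + 2)/30 = 30/30 = 1

Summary (fraction, with percent):

explained: PC1 0.6667 (66.67%), PC2 0.2667 (26.67%), PC3 0.0667 (6.67%);  cumulative: 0.6667, 0.9333, 1


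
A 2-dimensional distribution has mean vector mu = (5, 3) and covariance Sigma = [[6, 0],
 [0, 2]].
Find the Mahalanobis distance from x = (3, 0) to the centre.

Step 1 — centre the observation: (x - mu) = (-2, -3).

Step 2 — invert Sigma. det(Sigma) = 6·2 - (0)² = 12.
  Sigma^{-1} = (1/det) · [[d, -b], [-b, a]] = [[0.1667, 0],
 [0, 0.5]].

Step 3 — form the quadratic (x - mu)^T · Sigma^{-1} · (x - mu):
  Sigma^{-1} · (x - mu) = (-0.3333, -1.5).
  (x - mu)^T · [Sigma^{-1} · (x - mu)] = (-2)·(-0.3333) + (-3)·(-1.5) = 5.1667.

Step 4 — take square root: d = √(5.1667) ≈ 2.273.

d(x, mu) = √(5.1667) ≈ 2.273


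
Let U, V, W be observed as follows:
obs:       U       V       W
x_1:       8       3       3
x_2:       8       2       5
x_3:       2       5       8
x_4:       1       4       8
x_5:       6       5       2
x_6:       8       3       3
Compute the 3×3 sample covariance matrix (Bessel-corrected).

Step 1 — column means:
  mean(U) = (8 + 8 + 2 + 1 + 6 + 8) / 6 = 33/6 = 5.5
  mean(V) = (3 + 2 + 5 + 4 + 5 + 3) / 6 = 22/6 = 3.6667
  mean(W) = (3 + 5 + 8 + 8 + 2 + 3) / 6 = 29/6 = 4.8333

Step 2 — sample covariance S[i,j] = (1/(n-1)) · Σ_k (x_{k,i} - mean_i) · (x_{k,j} - mean_j), with n-1 = 5.
  S[U,U] = ((2.5)·(2.5) + (2.5)·(2.5) + (-3.5)·(-3.5) + (-4.5)·(-4.5) + (0.5)·(0.5) + (2.5)·(2.5)) / 5 = 51.5/5 = 10.3
  S[U,V] = ((2.5)·(-0.6667) + (2.5)·(-1.6667) + (-3.5)·(1.3333) + (-4.5)·(0.3333) + (0.5)·(1.3333) + (2.5)·(-0.6667)) / 5 = -13/5 = -2.6
  S[U,W] = ((2.5)·(-1.8333) + (2.5)·(0.1667) + (-3.5)·(3.1667) + (-4.5)·(3.1667) + (0.5)·(-2.8333) + (2.5)·(-1.8333)) / 5 = -35.5/5 = -7.1
  S[V,V] = ((-0.6667)·(-0.6667) + (-1.6667)·(-1.6667) + (1.3333)·(1.3333) + (0.3333)·(0.3333) + (1.3333)·(1.3333) + (-0.6667)·(-0.6667)) / 5 = 7.3333/5 = 1.4667
  S[V,W] = ((-0.6667)·(-1.8333) + (-1.6667)·(0.1667) + (1.3333)·(3.1667) + (0.3333)·(3.1667) + (1.3333)·(-2.8333) + (-0.6667)·(-1.8333)) / 5 = 3.6667/5 = 0.7333
  S[W,W] = ((-1.8333)·(-1.8333) + (0.1667)·(0.1667) + (3.1667)·(3.1667) + (3.1667)·(3.1667) + (-2.8333)·(-2.8333) + (-1.8333)·(-1.8333)) / 5 = 34.8333/5 = 6.9667

S is symmetric (S[j,i] = S[i,j]). Assembling:

S = [[10.3, -2.6, -7.1],
 [-2.6, 1.4667, 0.7333],
 [-7.1, 0.7333, 6.9667]]


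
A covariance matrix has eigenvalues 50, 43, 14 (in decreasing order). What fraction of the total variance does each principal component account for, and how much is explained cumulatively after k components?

Step 1 — total variance = trace(Sigma) = Σ λ_i = 50 + 43 + 14 = 107.

Step 2 — fraction explained by component i = λ_i / Σ λ:
  PC1: 50/107 = 0.4673
  PC2: 43/107 = 0.4019
  PC3: 14/107 = 0.1308

Step 3 — cumulative fraction after k components = (λ_1 + ... + λ_k) / Σ λ:
  k = 1: 50/107 = 0.4673
  k = 2: (50 + 43)/107 = 93/107 = 0.8692
  k = 3: (50 + 43 + 14)/107 = 107/107 = 1

Summary (fraction, with percent):

explained: PC1 0.4673 (46.73%), PC2 0.4019 (40.19%), PC3 0.1308 (13.08%);  cumulative: 0.4673, 0.8692, 1


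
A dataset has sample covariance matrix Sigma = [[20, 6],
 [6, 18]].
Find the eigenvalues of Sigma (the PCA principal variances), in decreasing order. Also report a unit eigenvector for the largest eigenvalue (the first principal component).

Step 1 — characteristic polynomial of 2×2 Sigma:
  det(Sigma - λI) = λ² - trace · λ + det = 0.
  trace = 20 + 18 = 38, det = 20·18 - (6)² = 324.
Step 2 — discriminant:
  Δ = trace² - 4·det = 1444 - 1296 = 148.
Step 3 — eigenvalues:
  λ = (trace ± √Δ)/2 = (38 ± 12.1655)/2,
  λ_1 = 25.0828,  λ_2 = 12.9172.

Step 4 — unit eigenvector for λ_1: solve (Sigma - λ_1 I)v = 0. First row:
  (20 - 25.0828)·v_x + (6)·v_y = 0, i.e. (-5.0828)·v_x + (6)·v_y = 0,
  so v ∝ (b, λ_1 - a) = (6, 5.0828) = u.
  ||u|| = √((6)² + (5.0828)²) = √(61.8345) ≈ 7.8635,
  v_1 = u/||u|| ≈ (0.763, 0.6464) (||v_1|| = 1).

λ_1 = 25.0828,  λ_2 = 12.9172;  v_1 ≈ (0.763, 0.6464)


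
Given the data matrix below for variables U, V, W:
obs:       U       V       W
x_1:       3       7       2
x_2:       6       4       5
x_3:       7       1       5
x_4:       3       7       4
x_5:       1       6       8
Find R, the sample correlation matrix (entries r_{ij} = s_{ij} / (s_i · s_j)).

Step 1 — column means:
  mean(U) = (3 + 6 + 7 + 3 + 1) / 5 = 20/5 = 4
  mean(V) = (7 + 4 + 1 + 7 + 6) / 5 = 25/5 = 5
  mean(W) = (2 + 5 + 5 + 4 + 8) / 5 = 24/5 = 4.8

Step 2 — sample variances and covariances s[i,j] = (1/(n-1)) · Σ_k (x_{k,i} - mean_i) · (x_{k,j} - mean_j), with n-1 = 4:
  s[U,U] = ((-1)·(-1) + (2)·(2) + (3)·(3) + (-1)·(-1) + (-3)·(-3)) / 4 = 24/4 = 6
  s[U,V] = ((-1)·(2) + (2)·(-1) + (3)·(-4) + (-1)·(2) + (-3)·(1)) / 4 = -21/4 = -5.25
  s[U,W] = ((-1)·(-2.8) + (2)·(0.2) + (3)·(0.2) + (-1)·(-0.8) + (-3)·(3.2)) / 4 = -5/4 = -1.25
  s[V,V] = ((2)·(2) + (-1)·(-1) + (-4)·(-4) + (2)·(2) + (1)·(1)) / 4 = 26/4 = 6.5
  s[V,W] = ((2)·(-2.8) + (-1)·(0.2) + (-4)·(0.2) + (2)·(-0.8) + (1)·(3.2)) / 4 = -5/4 = -1.25
  s[W,W] = ((-2.8)·(-2.8) + (0.2)·(0.2) + (0.2)·(0.2) + (-0.8)·(-0.8) + (3.2)·(3.2)) / 4 = 18.8/4 = 4.7
  Sample standard deviations s_i = √(s[i,i]):
  s(U) = √(6) = 2.4495
  s(V) = √(6.5) = 2.5495
  s(W) = √(4.7) = 2.1679

Step 3 — r_{ij} = s_{ij} / (s_i · s_j):
  r[U,U] = 1 (diagonal).
  r[U,V] = -5.25 / (2.4495 · 2.5495) = -5.25 / 6.245 = -0.8407
  r[U,W] = -1.25 / (2.4495 · 2.1679) = -1.25 / 5.3104 = -0.2354
  r[V,V] = 1 (diagonal).
  r[V,W] = -1.25 / (2.5495 · 2.1679) = -1.25 / 5.5272 = -0.2262
  r[W,W] = 1 (diagonal).

R is symmetric with unit diagonal. Assembling:

R = [[1, -0.8407, -0.2354],
 [-0.8407, 1, -0.2262],
 [-0.2354, -0.2262, 1]]


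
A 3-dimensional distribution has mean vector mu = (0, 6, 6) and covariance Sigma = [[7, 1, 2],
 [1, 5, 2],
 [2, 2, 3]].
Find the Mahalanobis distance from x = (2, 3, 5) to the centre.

Step 1 — centre the observation: (x - mu) = (2, -3, -1).

Step 2 — invert Sigma (cofactor / det for 3×3, or solve directly):
  Sigma^{-1} = [[0.1774, 0.0161, -0.129],
 [0.0161, 0.2742, -0.1935],
 [-0.129, -0.1935, 0.5484]].

Step 3 — form the quadratic (x - mu)^T · Sigma^{-1} · (x - mu):
  Sigma^{-1} · (x - mu) = (0.4355, -0.5968, -0.2258).
  (x - mu)^T · [Sigma^{-1} · (x - mu)] = (2)·(0.4355) + (-3)·(-0.5968) + (-1)·(-0.2258) = 2.8871.

Step 4 — take square root: d = √(2.8871) ≈ 1.6991.

d(x, mu) = √(2.8871) ≈ 1.6991


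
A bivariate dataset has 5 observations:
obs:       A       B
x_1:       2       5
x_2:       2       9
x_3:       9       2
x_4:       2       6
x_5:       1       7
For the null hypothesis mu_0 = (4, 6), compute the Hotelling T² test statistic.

Step 1 — sample mean vector:
  mean(A) = (2 + 2 + 9 + 2 + 1) / 5 = 16/5 = 3.2
  mean(B) = (5 + 9 + 2 + 6 + 7) / 5 = 29/5 = 5.8
  x̄ = (3.2, 5.8),  deviation x̄ - mu_0 = (3.2, 5.8) - (4, 6) = (-0.8, -0.2).

Step 2 — sample covariance matrix, S[i,j] = (1/(n-1)) · Σ_k (x_{k,i} - mean_i) · (x_{k,j} - mean_j), divisor n-1 = 4:
  S[A,A] = ((-1.2)·(-1.2) + (-1.2)·(-1.2) + (5.8)·(5.8) + (-1.2)·(-1.2) + (-2.2)·(-2.2)) / 4 = 42.8/4 = 10.7
  S[A,B] = ((-1.2)·(-0.8) + (-1.2)·(3.2) + (5.8)·(-3.8) + (-1.2)·(0.2) + (-2.2)·(1.2)) / 4 = -27.8/4 = -6.95
  S[B,B] = ((-0.8)·(-0.8) + (3.2)·(3.2) + (-3.8)·(-3.8) + (0.2)·(0.2) + (1.2)·(1.2)) / 4 = 26.8/4 = 6.7
  S = [[10.7, -6.95],
 [-6.95, 6.7]].

Step 3 — invert S. det(S) = 10.7·6.7 - (-6.95)² = 23.3875.
  S^{-1} = (1/det) · [[d, -b], [-b, a]] = [[0.2865, 0.2972],
 [0.2972, 0.4575]].

Step 4 — quadratic form (x̄ - mu_0)^T · S^{-1} · (x̄ - mu_0):
  S^{-1} · (x̄ - mu_0) = (-0.2886, -0.3292),
  (x̄ - mu_0)^T · [...] = (-0.8)·(-0.2886) + (-0.2)·(-0.3292) = 0.2967.

Step 5 — scale by n: T² = 5 · 0.2967 = 1.4837.

T² ≈ 1.4837
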